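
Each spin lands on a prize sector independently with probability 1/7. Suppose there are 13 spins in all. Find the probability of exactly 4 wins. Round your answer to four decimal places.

0.0744

X ~ Binomial(n=13, p=0.142857).
P(X=4) = C(13,4) · p^4 · (1−p)^9
= 715 · 0.00041649 · 0.24973 = 0.074369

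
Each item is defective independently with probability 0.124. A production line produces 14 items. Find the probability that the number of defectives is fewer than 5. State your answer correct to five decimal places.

0.97769

X ~ Binomial(14, 0.124); P(X ≤ 4) = Σ C(14,k) p^k (1−p)^(14−k) over k:
  k=0: C(14,0)·0.124^0·0.876^14 = 0.1566958
  k=1: C(14,1)·0.124^1·0.876^13 = 0.3105297
  k=2: C(14,2)·0.124^2·0.876^12 = 0.2857157
  k=3: C(14,3)·0.124^3·0.876^11 = 0.1617751
  k=4: C(14,4)·0.124^4·0.876^10 = 0.0629741
Total = 0.9776903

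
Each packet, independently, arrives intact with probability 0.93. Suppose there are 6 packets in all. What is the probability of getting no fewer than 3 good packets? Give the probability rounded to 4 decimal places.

0.9997

X ~ Binomial(6, 0.93); P(X ≥ 3) = Σ C(6,k) p^k (1−p)^(6−k) over k:
  k=3: C(6,3)·0.93^3·0.07^3 = 0.005518
  k=4: C(6,4)·0.93^4·0.07^2 = 0.054982
  k=5: C(6,5)·0.93^5·0.07^1 = 0.292189
  k=6: C(6,6)·0.93^6·0.07^0 = 0.646990
Total = 0.999679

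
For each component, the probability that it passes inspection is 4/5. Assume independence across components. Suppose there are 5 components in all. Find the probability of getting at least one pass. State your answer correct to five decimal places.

P(at least one) = 1 − P(none) = 1 − (1 − 0.80)^5
= 1 − 0.0003200 = 0.9996800

0.99968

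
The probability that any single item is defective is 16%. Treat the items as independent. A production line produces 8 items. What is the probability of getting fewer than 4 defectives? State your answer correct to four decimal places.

X ~ Binomial(8, 0.16); P(X ≤ 3) = Σ C(8,k) p^k (1−p)^(8−k) over k:
  k=0: C(8,0)·0.16^0·0.84^8 = 0.247876
  k=1: C(8,1)·0.16^1·0.84^7 = 0.377716
  k=2: C(8,2)·0.16^2·0.84^6 = 0.251810
  k=3: C(8,3)·0.16^3·0.84^5 = 0.095928
Total = 0.973330

0.9733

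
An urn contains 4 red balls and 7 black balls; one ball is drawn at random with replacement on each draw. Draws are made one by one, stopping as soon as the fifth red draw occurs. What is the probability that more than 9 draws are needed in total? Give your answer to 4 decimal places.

Needing more than 9 draws ⇔ fewer than 5 successes in the first 9. With X ~ Binomial(9, 0.363636), P(Y > 9) = P(X ≤ 4).
  k=0: C(9,0)·0.363636^0·0.636364^9 = 0.017114
  k=1: C(9,1)·0.363636^1·0.636364^8 = 0.088014
  k=2: C(9,2)·0.363636^2·0.636364^7 = 0.201175
  k=3: C(9,3)·0.363636^3·0.636364^6 = 0.268234
  k=4: C(9,4)·0.363636^4·0.636364^5 = 0.229915
P(X ≤ 4) = 0.804452

0.8045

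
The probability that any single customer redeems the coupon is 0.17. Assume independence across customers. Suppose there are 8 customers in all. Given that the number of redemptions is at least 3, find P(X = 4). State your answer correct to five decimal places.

0.19656

X ~ Binomial(8, 0.17). Want P(X=4 | X≥3) = P(X=4) / P(X≥3).
P(X=4) = C(8,4)·0.17^4·0.83^4 = 0.0277464
P(X≥3) = 1 − 0.2252292 − 0.3690503 − 0.2645602 = 0.1411603
Ratio = 0.0277464 / 0.1411603 = 0.1965592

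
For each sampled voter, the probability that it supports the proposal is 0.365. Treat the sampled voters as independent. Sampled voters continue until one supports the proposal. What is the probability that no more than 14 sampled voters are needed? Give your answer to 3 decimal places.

Y = number of sampled voters to the first success; geometric, p = 0.365.
P(Y ≤ 14) = 1 − (1−p)^14 = 1 − 0.00173 = 0.99827

0.998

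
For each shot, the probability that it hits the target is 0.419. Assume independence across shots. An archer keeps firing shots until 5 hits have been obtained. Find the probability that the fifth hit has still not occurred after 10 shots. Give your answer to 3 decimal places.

0.585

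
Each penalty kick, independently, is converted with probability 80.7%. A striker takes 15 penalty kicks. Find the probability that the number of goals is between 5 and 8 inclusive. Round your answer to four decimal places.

0.0149

X ~ Binomial(15, 0.807); P(5 ≤ X ≤ 8) = Σ C(15,k) p^k (1−p)^(15−k) over k:
  k=5: C(15,5)·0.807^5·0.193^10 = 0.000074
  k=6: C(15,6)·0.807^6·0.193^9 = 0.000514
  k=7: C(15,7)·0.807^7·0.193^8 = 0.002761
  k=8: C(15,8)·0.807^8·0.193^7 = 0.011546
Total = 0.014895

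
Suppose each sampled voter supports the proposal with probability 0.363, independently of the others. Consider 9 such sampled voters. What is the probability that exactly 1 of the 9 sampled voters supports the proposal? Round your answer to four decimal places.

X ~ Binomial(n=9, p=0.363).
P(X=1) = C(9,1) · p^1 · (1−p)^8
= 9 · 0.363 · 0.027109 = 0.088566

0.0886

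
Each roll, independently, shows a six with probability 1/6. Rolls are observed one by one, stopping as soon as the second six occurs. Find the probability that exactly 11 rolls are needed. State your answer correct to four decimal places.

Y = trial on which the second success occurs; negative binomial, r=2, p=0.166667.
P(Y=11) = C(10,1) · p^2 · (1−p)^9
= 10 · 0.027778 · 0.19381 = 0.053835

0.0538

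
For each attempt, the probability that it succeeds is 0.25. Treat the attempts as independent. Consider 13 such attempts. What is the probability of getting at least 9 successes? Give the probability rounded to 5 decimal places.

X ~ Binomial(13, 0.25); P(X ≥ 9) = Σ C(13,k) p^k (1−p)^(13−k) over k:
  k=9: C(13,9)·0.25^9·0.75^4 = 0.0008630
  k=10: C(13,10)·0.25^10·0.75^3 = 0.0001151
  k=11: C(13,11)·0.25^11·0.75^2 = 0.0000105
  k=12: C(13,12)·0.25^12·0.75^1 = 0.0000006
  k=13: C(13,13)·0.25^13·0.75^0 = 0.0000000
Total = 0.0009891

0.00099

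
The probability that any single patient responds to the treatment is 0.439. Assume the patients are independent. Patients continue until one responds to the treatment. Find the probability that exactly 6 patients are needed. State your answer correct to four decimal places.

Geometric (trials to first success), p = 0.439.
P(Y = 6) = (1−p)^5 · p = 0.055567 · 0.439 = 0.024394

0.0244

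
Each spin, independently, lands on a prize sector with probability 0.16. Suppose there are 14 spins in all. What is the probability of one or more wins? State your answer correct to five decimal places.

P(at least one) = 1 − P(none) = 1 − (1 − 0.16)^14
= 1 − 0.0870783 = 0.9129217

0.91292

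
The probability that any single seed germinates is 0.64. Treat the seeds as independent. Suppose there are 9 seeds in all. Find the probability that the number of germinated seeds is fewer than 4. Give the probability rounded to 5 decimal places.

0.06121

X ~ Binomial(9, 0.64); P(X ≤ 3) = Σ C(9,k) p^k (1−p)^(9−k) over k:
  k=0: C(9,0)·0.64^0·0.36^9 = 0.0001016
  k=1: C(9,1)·0.64^1·0.36^8 = 0.0016250
  k=2: C(9,2)·0.64^2·0.36^7 = 0.0115553
  k=3: C(9,3)·0.64^3·0.36^6 = 0.0479330
Total = 0.0612147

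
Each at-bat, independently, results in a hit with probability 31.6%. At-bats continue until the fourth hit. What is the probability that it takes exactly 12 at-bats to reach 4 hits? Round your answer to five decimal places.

0.07883

Y = trial on which the fourth success occurs; negative binomial, r=4, p=0.316.
P(Y=12) = C(11,3) · p^4 · (1−p)^8
= 165 · 0.0099712 · 0.047912 = 0.0788281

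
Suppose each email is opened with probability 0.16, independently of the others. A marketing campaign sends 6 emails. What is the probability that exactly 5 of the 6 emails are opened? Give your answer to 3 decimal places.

0.001

X ~ Binomial(n=6, p=0.16).
P(X=5) = C(6,5) · p^5 · (1−p)^1
= 6 · 0.00010486 · 0.84 = 0.00053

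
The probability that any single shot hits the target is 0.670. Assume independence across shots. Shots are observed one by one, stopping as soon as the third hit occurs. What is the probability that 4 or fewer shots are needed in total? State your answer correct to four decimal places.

0.5985

Finishing within 4 shots ⇔ at least 3 successes in the first 4. With X ~ Binomial(4, 0.67), P(Y ≤ 4) = 1 − P(X ≤ 2).
  k=0: C(4,0)·0.67^0·0.33^4 = 0.011859
  k=1: C(4,1)·0.67^1·0.33^3 = 0.096311
  k=2: C(4,2)·0.67^2·0.33^2 = 0.293311
1 − 0.401482 = 0.598518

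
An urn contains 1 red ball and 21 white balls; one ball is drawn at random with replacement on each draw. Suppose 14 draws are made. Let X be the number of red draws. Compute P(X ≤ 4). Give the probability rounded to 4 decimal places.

X ~ Binomial(14, 0.045455); P(X ≤ 4) = Σ C(14,k) p^k (1−p)^(14−k) over k:
  k=0: C(14,0)·0.045455^0·0.954545^14 = 0.521378
  k=1: C(14,1)·0.045455^1·0.954545^13 = 0.347585
  k=2: C(14,2)·0.045455^2·0.954545^12 = 0.107586
  k=3: C(14,3)·0.045455^3·0.954545^11 = 0.020493
  k=4: C(14,4)·0.045455^4·0.954545^10 = 0.002684
Total = 0.999725

0.9997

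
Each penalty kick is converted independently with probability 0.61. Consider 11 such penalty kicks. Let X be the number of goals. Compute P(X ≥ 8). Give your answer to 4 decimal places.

0.3204

X ~ Binomial(11, 0.61); P(X ≥ 8) = Σ C(11,k) p^k (1−p)^(11−k) over k:
  k=8: C(11,8)·0.61^8·0.39^3 = 0.187636
  k=9: C(11,9)·0.61^9·0.39^2 = 0.097827
  k=10: C(11,10)·0.61^10·0.39^1 = 0.030602
  k=11: C(11,11)·0.61^11·0.39^0 = 0.004351
Total = 0.320417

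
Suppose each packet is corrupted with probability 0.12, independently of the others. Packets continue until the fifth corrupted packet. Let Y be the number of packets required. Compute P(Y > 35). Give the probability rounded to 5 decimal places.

0.58751

Needing more than 35 packets ⇔ fewer than 5 successes in the first 35. With X ~ Binomial(35, 0.12), P(Y > 35) = P(X ≤ 4).
  k=0: C(35,0)·0.12^0·0.88^35 = 0.0113997
  k=1: C(35,1)·0.12^1·0.88^34 = 0.0544077
  k=2: C(35,2)·0.12^2·0.88^33 = 0.1261269
  k=3: C(35,3)·0.12^3·0.88^32 = 0.1891903
  k=4: C(35,4)·0.12^4·0.88^31 = 0.2063894
P(X ≤ 4) = 0.5875140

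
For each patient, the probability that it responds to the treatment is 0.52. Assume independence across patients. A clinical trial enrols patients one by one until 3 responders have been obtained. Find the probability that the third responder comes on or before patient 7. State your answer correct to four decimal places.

0.8049

Finishing within 7 patients ⇔ at least 3 successes in the first 7. With X ~ Binomial(7, 0.52), P(Y ≤ 7) = 1 − P(X ≤ 2).
  k=0: C(7,0)·0.52^0·0.48^7 = 0.005871
  k=1: C(7,1)·0.52^1·0.48^6 = 0.044519
  k=2: C(7,2)·0.52^2·0.48^5 = 0.144688
1 − 0.195078 = 0.804922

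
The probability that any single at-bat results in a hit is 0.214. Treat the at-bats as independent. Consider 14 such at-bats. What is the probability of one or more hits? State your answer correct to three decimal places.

0.966

P(at least one) = 1 − P(none) = 1 − (1 − 0.214)^14
= 1 − 0.03435 = 0.96565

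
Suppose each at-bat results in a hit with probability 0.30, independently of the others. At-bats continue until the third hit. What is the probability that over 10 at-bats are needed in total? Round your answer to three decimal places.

0.383

Needing more than 10 at-bats ⇔ fewer than 3 successes in the first 10. With X ~ Binomial(10, 0.30), P(Y > 10) = P(X ≤ 2).
  k=0: C(10,0)·0.30^0·0.70^10 = 0.02825
  k=1: C(10,1)·0.30^1·0.70^9 = 0.12106
  k=2: C(10,2)·0.30^2·0.70^8 = 0.23347
P(X ≤ 2) = 0.38278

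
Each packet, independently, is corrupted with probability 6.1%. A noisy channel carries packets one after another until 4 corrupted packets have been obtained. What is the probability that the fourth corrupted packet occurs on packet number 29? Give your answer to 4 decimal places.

Y = trial on which the fourth success occurs; negative binomial, r=4, p=0.061.
P(Y=29) = C(28,3) · p^4 · (1−p)^25
= 3276 · 1.3846e-05 · 0.20732 = 0.009404

0.0094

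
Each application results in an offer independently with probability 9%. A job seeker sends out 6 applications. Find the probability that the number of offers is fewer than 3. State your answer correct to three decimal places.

X ~ Binomial(6, 0.09); P(X ≤ 2) = Σ C(6,k) p^k (1−p)^(6−k) over k:
  k=0: C(6,0)·0.09^0·0.91^6 = 0.56787
  k=1: C(6,1)·0.09^1·0.91^5 = 0.33698
  k=2: C(6,2)·0.09^2·0.91^4 = 0.08332
Total = 0.98817

0.988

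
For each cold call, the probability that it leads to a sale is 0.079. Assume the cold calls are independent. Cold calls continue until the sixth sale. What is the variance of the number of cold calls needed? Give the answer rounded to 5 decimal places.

885.43503

Y = total cold calls until the sixth success; negative binomial with r=6, p=0.079.
Var(Y) = r(1−p)/p² = 6·0.921 / 0.079² = 885.4350264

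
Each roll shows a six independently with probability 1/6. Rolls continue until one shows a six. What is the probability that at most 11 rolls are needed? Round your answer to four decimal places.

Y = number of rolls to the first success; geometric, p = 0.166667.
P(Y ≤ 11) = 1 − (1−p)^11 = 1 − 0.134588 = 0.865412

0.8654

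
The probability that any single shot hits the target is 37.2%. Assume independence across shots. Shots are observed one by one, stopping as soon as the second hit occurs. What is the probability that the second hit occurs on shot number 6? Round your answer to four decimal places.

0.1076

Y = trial on which the second success occurs; negative binomial, r=2, p=0.372.
P(Y=6) = C(5,1) · p^2 · (1−p)^4
= 5 · 0.13838 · 0.15554 = 0.107620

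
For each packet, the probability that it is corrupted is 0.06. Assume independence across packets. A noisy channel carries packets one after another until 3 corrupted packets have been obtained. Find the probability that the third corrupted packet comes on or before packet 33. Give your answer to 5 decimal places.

Finishing within 33 packets ⇔ at least 3 successes in the first 33. With X ~ Binomial(33, 0.06), P(Y ≤ 33) = 1 − P(X ≤ 2).
  k=0: C(33,0)·0.06^0·0.94^33 = 0.1297834
  k=1: C(33,1)·0.06^1·0.94^32 = 0.2733736
  k=2: C(33,2)·0.06^2·0.94^31 = 0.2791900
1 − 0.6823470 = 0.3176530

0.31765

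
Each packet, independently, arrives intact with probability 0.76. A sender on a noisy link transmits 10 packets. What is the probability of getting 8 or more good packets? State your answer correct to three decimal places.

X ~ Binomial(10, 0.76); P(X ≥ 8) = Σ C(10,k) p^k (1−p)^(10−k) over k:
  k=8: C(10,8)·0.76^8·0.24^2 = 0.28850
  k=9: C(10,9)·0.76^9·0.24^1 = 0.20302
  k=10: C(10,10)·0.76^10·0.24^0 = 0.06429
Total = 0.55581

0.556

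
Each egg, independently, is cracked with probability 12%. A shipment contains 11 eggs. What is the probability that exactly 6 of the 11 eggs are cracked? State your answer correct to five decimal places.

X ~ Binomial(n=11, p=0.12).
P(X=6) = C(11,6) · p^6 · (1−p)^5
= 462 · 2.986e-06 · 0.52773 = 0.0007280

0.00073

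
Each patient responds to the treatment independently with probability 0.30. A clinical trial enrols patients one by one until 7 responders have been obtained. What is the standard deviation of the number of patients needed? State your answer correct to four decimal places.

Y = total patients until the seventh success; negative binomial with r=7, p=0.30.
SD(Y) = √[r(1−p)/p²] = √(54.444444) = 7.378648

7.3786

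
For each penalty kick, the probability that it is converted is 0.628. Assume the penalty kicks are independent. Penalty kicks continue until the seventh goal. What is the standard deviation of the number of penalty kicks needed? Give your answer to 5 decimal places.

2.56957

Y = total penalty kicks until the seventh success; negative binomial with r=7, p=0.628.
SD(Y) = √[r(1−p)/p²] = √(6.6027019) = 2.5695723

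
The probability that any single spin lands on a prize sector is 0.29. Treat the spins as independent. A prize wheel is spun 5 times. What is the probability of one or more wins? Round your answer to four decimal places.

P(at least one) = 1 − P(none) = 1 − (1 − 0.29)^5
= 1 − 0.180423 = 0.819577

0.8196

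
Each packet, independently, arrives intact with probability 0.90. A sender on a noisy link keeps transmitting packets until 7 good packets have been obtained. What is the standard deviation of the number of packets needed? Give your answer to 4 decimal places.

0.9296

Y = total packets until the seventh success; negative binomial with r=7, p=0.90.
SD(Y) = √[r(1−p)/p²] = √(0.864198) = 0.929622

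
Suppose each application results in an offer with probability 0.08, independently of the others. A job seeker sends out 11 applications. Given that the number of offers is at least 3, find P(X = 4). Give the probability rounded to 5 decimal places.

0.14529

X ~ Binomial(11, 0.08). Want P(X=4 | X≥3) = P(X=4) / P(X≥3).
P(X=4) = C(11,4)·0.08^4·0.92^7 = 0.0075403
P(X≥3) = 1 − 0.3996374 − 0.3822618 − 0.1662008 = 0.0519000
Ratio = 0.0075403 / 0.0519000 = 0.1452852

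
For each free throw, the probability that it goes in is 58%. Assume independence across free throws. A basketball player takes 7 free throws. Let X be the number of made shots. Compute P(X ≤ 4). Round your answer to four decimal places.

0.6229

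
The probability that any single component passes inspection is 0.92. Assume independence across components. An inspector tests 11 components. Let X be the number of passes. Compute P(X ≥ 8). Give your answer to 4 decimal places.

X ~ Binomial(11, 0.92); P(X ≥ 8) = Σ C(11,k) p^k (1−p)^(11−k) over k:
  k=8: C(11,8)·0.92^8·0.08^3 = 0.043357
  k=9: C(11,9)·0.92^9·0.08^2 = 0.166201
  k=10: C(11,10)·0.92^10·0.08^1 = 0.382262
  k=11: C(11,11)·0.92^11·0.08^0 = 0.399637
Total = 0.991457

0.9915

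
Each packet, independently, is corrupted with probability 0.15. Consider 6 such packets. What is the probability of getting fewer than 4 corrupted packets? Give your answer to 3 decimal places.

X ~ Binomial(6, 0.15); P(X ≤ 3) = Σ C(6,k) p^k (1−p)^(6−k) over k:
  k=0: C(6,0)·0.15^0·0.85^6 = 0.37715
  k=1: C(6,1)·0.15^1·0.85^5 = 0.39933
  k=2: C(6,2)·0.15^2·0.85^4 = 0.17618
  k=3: C(6,3)·0.15^3·0.85^3 = 0.04145
Total = 0.99411

0.994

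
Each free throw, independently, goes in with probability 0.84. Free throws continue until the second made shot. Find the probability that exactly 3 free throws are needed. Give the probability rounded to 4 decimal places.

Y = trial on which the second success occurs; negative binomial, r=2, p=0.84.
P(Y=3) = C(2,1) · p^2 · (1−p)^1
= 2 · 0.7056 · 0.16 = 0.225792

0.2258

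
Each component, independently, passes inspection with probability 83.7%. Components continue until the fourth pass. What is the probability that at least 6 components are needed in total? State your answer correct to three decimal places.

0.189

Needing more than 5 components ⇔ fewer than 4 successes in the first 5. With X ~ Binomial(5, 0.837), P(Y > 5) = P(X ≤ 3).
  k=0: C(5,0)·0.837^0·0.163^5 = 0.00012
  k=1: C(5,1)·0.837^1·0.163^4 = 0.00295
  k=2: C(5,2)·0.837^2·0.163^3 = 0.03034
  k=3: C(5,3)·0.837^3·0.163^2 = 0.15579
P(X ≤ 3) = 0.18920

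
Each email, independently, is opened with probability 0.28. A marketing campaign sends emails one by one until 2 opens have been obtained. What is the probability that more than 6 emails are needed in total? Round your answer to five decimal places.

Needing more than 6 emails ⇔ fewer than 2 successes in the first 6. With X ~ Binomial(6, 0.28), P(Y > 6) = P(X ≤ 1).
  k=0: C(6,0)·0.28^0·0.72^6 = 0.1393141
  k=1: C(6,1)·0.28^1·0.72^5 = 0.3250662
P(X ≤ 1) = 0.4643802

0.46438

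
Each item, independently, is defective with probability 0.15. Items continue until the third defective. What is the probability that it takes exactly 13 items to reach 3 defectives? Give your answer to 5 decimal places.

Y = trial on which the third success occurs; negative binomial, r=3, p=0.15.
P(Y=13) = C(12,2) · p^3 · (1−p)^10
= 66 · 0.003375 · 0.19687 = 0.0438538

0.04385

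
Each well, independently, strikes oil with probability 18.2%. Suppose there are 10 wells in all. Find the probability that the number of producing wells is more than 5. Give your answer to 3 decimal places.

X ~ Binomial(10, 0.182); P(X ≥ 6) = Σ C(10,k) p^k (1−p)^(10−k) over k:
  k=6: C(10,6)·0.182^6·0.818^4 = 0.00342
  k=7: C(10,7)·0.182^7·0.818^3 = 0.00043
  k=8: C(10,8)·0.182^8·0.818^2 = 0.00004
  k=9: C(10,9)·0.182^9·0.818^1 = 0.00000
  k=10: C(10,10)·0.182^10·0.818^0 = 0.00000
Total = 0.00389

0.004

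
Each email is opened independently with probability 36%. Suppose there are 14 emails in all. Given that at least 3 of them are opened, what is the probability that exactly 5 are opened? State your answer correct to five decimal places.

X ~ Binomial(14, 0.36). Want P(X=5 | X≥3) = P(X=5) / P(X≥3).
P(X=5) = C(14,5)·0.36^5·0.64^9 = 0.2180702
P(X≥3) = 1 − 0.0019343 − 0.0152325 − 0.0556937 = 0.9271396
Ratio = 0.2180702 / 0.9271396 = 0.2352075

0.23521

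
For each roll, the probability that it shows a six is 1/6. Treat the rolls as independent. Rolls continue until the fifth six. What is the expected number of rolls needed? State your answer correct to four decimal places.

30.0000

Y = total rolls until the fifth success; negative binomial with r=5, p=0.166667.
E[Y] = r / p = 5 / 0.166667 = 30.000000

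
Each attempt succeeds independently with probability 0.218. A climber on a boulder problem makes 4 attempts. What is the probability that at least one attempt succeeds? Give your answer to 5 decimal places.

P(at least one) = 1 − P(none) = 1 − (1 − 0.218)^4
= 1 − 0.3739616 = 0.6260384

0.62604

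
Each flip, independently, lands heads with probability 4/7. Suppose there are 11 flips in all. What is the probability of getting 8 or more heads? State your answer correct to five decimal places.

X ~ Binomial(11, 0.571429); P(X ≥ 8) = Σ C(11,k) p^k (1−p)^(11−k) over k:
  k=8: C(11,8)·0.571429^8·0.428571^3 = 0.1476554
  k=9: C(11,9)·0.571429^9·0.428571^2 = 0.0656246
  k=10: C(11,10)·0.571429^10·0.428571^1 = 0.0174999
  k=11: C(11,11)·0.571429^11·0.428571^0 = 0.0021212
Total = 0.2329010

0.23290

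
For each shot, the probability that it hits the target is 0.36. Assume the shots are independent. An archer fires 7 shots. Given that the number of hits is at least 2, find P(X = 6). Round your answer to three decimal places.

X ~ Binomial(7, 0.36). Want P(X=6 | X≥2) = P(X=6) / P(X≥2).
P(X=6) = C(7,6)·0.36^6·0.64^1 = 0.00975
P(X≥2) = 1 − 0.04398 − 0.17317 = 0.78285
Ratio = 0.00975 / 0.78285 = 0.01246

0.012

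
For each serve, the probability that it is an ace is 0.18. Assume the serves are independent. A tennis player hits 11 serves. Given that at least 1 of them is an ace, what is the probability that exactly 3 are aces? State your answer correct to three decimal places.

X ~ Binomial(11, 0.18). Want P(X=3 | X≥1) = P(X=3) / P(X≥1).
P(X=3) = C(11,3)·0.18^3·0.82^8 = 0.19670
P(X≥1) = 1 − 0.11271 = 0.88729
Ratio = 0.19670 / 0.88729 = 0.22169

0.222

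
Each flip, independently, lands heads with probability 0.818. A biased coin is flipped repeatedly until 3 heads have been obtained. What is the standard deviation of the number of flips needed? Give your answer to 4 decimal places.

Y = total flips until the third success; negative binomial with r=3, p=0.818.
SD(Y) = √[r(1−p)/p²] = √(0.815992) = 0.903323

0.9033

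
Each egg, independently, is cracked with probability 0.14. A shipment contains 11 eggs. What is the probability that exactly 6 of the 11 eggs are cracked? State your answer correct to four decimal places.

0.0016

X ~ Binomial(n=11, p=0.14).
P(X=6) = C(11,6) · p^6 · (1−p)^5
= 462 · 7.5295e-06 · 0.47043 = 0.001636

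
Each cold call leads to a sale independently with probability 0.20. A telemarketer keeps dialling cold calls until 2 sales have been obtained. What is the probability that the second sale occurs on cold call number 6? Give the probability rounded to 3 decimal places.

Y = trial on which the second success occurs; negative binomial, r=2, p=0.20.
P(Y=6) = C(5,1) · p^2 · (1−p)^4
= 5 · 0.04 · 0.4096 = 0.08192

0.082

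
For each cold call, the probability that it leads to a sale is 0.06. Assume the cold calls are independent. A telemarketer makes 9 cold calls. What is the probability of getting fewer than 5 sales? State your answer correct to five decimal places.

X ~ Binomial(9, 0.06); P(X ≤ 4) = Σ C(9,k) p^k (1−p)^(9−k) over k:
  k=0: C(9,0)·0.06^0·0.94^9 = 0.5729948
  k=1: C(9,1)·0.06^1·0.94^8 = 0.3291672
  k=2: C(9,2)·0.06^2·0.94^7 = 0.0840427
  k=3: C(9,3)·0.06^3·0.94^6 = 0.0125170
  k=4: C(9,4)·0.06^4·0.94^5 = 0.0011984
Total = 0.9999202

0.99992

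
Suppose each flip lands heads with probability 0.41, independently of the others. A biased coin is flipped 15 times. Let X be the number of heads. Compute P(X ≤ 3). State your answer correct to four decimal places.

0.0785

X ~ Binomial(15, 0.41); P(X ≤ 3) = Σ C(15,k) p^k (1−p)^(15−k) over k:
  k=0: C(15,0)·0.41^0·0.59^15 = 0.000365
  k=1: C(15,1)·0.41^1·0.59^14 = 0.003809
  k=2: C(15,2)·0.41^2·0.59^13 = 0.018528
  k=3: C(15,3)·0.41^3·0.59^12 = 0.055794
Total = 0.078496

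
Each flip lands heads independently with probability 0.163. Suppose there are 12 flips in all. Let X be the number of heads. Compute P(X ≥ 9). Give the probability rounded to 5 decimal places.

0.00001

X ~ Binomial(12, 0.163); P(X ≥ 9) = Σ C(12,k) p^k (1−p)^(12−k) over k:
  k=9: C(12,9)·0.163^9·0.837^3 = 0.0000105
  k=10: C(12,10)·0.163^10·0.837^2 = 0.0000006
  k=11: C(12,11)·0.163^11·0.837^1 = 0.0000000
  k=12: C(12,12)·0.163^12·0.837^0 = 0.0000000
Total = 0.0000111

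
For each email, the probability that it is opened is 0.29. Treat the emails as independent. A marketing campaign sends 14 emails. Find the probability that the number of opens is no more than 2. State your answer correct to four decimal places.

X ~ Binomial(14, 0.29); P(X ≤ 2) = Σ C(14,k) p^k (1−p)^(14−k) over k:
  k=0: C(14,0)·0.29^0·0.71^14 = 0.008272
  k=1: C(14,1)·0.29^1·0.71^13 = 0.047303
  k=2: C(14,2)·0.29^2·0.71^12 = 0.125585
Total = 0.181160

0.1812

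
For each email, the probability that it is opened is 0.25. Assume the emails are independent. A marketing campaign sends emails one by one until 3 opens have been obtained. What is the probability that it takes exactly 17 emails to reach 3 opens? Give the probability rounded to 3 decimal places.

0.033

Y = trial on which the third success occurs; negative binomial, r=3, p=0.25.
P(Y=17) = C(16,2) · p^3 · (1−p)^14
= 120 · 0.015625 · 0.017818 = 0.03341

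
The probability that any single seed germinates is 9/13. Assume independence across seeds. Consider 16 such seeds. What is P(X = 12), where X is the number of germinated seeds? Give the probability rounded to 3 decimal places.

0.198

X ~ Binomial(n=16, p=0.692308).
P(X=12) = C(16,12) · p^12 · (1−p)^4
= 1820 · 0.012122 · 0.0089633 = 0.19776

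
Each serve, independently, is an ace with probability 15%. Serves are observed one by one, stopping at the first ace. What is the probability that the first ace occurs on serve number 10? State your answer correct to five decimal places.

0.03474

Geometric (trials to first success), p = 0.15.
P(Y = 10) = (1−p)^9 · p = 0.23162 · 0.15 = 0.0347425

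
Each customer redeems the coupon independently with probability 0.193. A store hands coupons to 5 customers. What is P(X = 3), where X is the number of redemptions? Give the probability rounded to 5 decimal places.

0.04682

X ~ Binomial(n=5, p=0.193).
P(X=3) = C(5,3) · p^3 · (1−p)^2
= 10 · 0.0071891 · 0.65125 = 0.0468187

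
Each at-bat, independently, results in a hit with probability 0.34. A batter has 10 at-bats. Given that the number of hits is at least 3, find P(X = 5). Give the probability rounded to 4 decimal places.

X ~ Binomial(10, 0.34). Want P(X=5 | X≥3) = P(X=5) / P(X≥3).
P(X=5) = C(10,5)·0.34^5·0.66^5 = 0.143389
P(X≥3) = 1 − 0.015683 − 0.080793 − 0.187293 = 0.716230
Ratio = 0.143389 / 0.716230 = 0.200199

0.2002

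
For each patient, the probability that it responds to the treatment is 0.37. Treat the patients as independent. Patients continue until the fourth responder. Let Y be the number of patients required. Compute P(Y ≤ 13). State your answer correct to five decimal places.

0.76979

Finishing within 13 patients ⇔ at least 4 successes in the first 13. With X ~ Binomial(13, 0.37), P(Y ≤ 13) = 1 − P(X ≤ 3).
  k=0: C(13,0)·0.37^0·0.63^13 = 0.0024628
  k=1: C(13,1)·0.37^1·0.63^12 = 0.0188032
  k=2: C(13,2)·0.37^2·0.63^11 = 0.0662589
  k=3: C(13,3)·0.37^3·0.63^10 = 0.1426845
1 − 0.2302093 = 0.7697907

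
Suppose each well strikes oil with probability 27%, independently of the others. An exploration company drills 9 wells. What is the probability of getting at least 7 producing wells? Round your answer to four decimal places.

0.0022

X ~ Binomial(9, 0.27); P(X ≥ 7) = Σ C(9,k) p^k (1−p)^(9−k) over k:
  k=7: C(9,7)·0.27^7·0.73^2 = 0.002007
  k=8: C(9,8)·0.27^8·0.73^1 = 0.000186
  k=9: C(9,9)·0.27^9·0.73^0 = 0.000008
Total = 0.002200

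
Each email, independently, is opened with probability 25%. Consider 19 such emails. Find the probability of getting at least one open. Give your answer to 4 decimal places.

0.9958

P(at least one) = 1 − P(none) = 1 − (1 − 0.25)^19
= 1 − 0.004228 = 0.995772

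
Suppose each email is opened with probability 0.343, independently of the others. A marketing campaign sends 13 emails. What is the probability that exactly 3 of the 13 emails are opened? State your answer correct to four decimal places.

X ~ Binomial(n=13, p=0.343).
P(X=3) = C(13,3) · p^3 · (1−p)^10
= 286 · 0.040354 · 0.014985 = 0.172943

0.1729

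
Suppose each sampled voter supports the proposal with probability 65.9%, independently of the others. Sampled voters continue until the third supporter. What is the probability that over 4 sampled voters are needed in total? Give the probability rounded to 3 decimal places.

Needing more than 4 sampled voters ⇔ fewer than 3 successes in the first 4. With X ~ Binomial(4, 0.659), P(Y > 4) = P(X ≤ 2).
  k=0: C(4,0)·0.659^0·0.341^4 = 0.01352
  k=1: C(4,1)·0.659^1·0.341^3 = 0.10452
  k=2: C(4,2)·0.659^2·0.341^2 = 0.30299
P(X ≤ 2) = 0.42104

0.421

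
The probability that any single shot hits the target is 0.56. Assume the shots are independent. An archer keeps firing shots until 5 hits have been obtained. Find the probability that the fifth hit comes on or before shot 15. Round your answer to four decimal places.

0.9789

Finishing within 15 shots ⇔ at least 5 successes in the first 15. With X ~ Binomial(15, 0.56), P(Y ≤ 15) = 1 − P(X ≤ 4).
  k=0: C(15,0)·0.56^0·0.44^15 = 0.000004
  k=1: C(15,1)·0.56^1·0.44^14 = 0.000086
  k=2: C(15,2)·0.56^2·0.44^13 = 0.000763
  k=3: C(15,3)·0.56^3·0.44^12 = 0.004207
  k=4: C(15,4)·0.56^4·0.44^11 = 0.016064
1 − 0.021125 = 0.978875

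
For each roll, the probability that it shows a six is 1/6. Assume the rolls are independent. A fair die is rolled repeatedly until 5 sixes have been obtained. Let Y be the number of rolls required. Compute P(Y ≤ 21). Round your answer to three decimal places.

Finishing within 21 rolls ⇔ at least 5 successes in the first 21. With X ~ Binomial(21, 0.166667), P(Y ≤ 21) = 1 − P(X ≤ 4).
  k=0: C(21,0)·0.166667^0·0.833333^21 = 0.02174
  k=1: C(21,1)·0.166667^1·0.833333^20 = 0.09129
  k=2: C(21,2)·0.166667^2·0.833333^19 = 0.18259
  k=3: C(21,3)·0.166667^3·0.833333^18 = 0.23128
  k=4: C(21,4)·0.166667^4·0.833333^17 = 0.20815
1 − 0.73505 = 0.26495

0.265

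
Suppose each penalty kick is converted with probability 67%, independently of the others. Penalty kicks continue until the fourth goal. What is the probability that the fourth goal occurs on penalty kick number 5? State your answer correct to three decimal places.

Y = trial on which the fourth success occurs; negative binomial, r=4, p=0.67.
P(Y=5) = C(4,3) · p^4 · (1−p)^1
= 4 · 0.20151 · 0.33 = 0.26599

0.266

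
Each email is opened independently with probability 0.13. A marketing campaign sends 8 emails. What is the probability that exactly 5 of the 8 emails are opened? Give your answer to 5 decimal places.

0.00137

X ~ Binomial(n=8, p=0.13).
P(X=5) = C(8,5) · p^5 · (1−p)^3
= 56 · 3.7129e-05 · 0.6585 = 0.0013692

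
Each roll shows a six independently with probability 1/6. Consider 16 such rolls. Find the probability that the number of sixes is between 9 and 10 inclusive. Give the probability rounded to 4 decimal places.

0.0004

X ~ Binomial(16, 0.166667); P(9 ≤ X ≤ 10) = Σ C(16,k) p^k (1−p)^(16−k) over k:
  k=9: C(16,9)·0.166667^9·0.833333^7 = 0.000317
  k=10: C(16,10)·0.166667^10·0.833333^6 = 0.000044
Total = 0.000361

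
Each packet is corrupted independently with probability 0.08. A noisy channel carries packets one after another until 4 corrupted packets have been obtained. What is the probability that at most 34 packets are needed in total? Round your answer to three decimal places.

Finishing within 34 packets ⇔ at least 4 successes in the first 34. With X ~ Binomial(34, 0.08), P(Y ≤ 34) = 1 − P(X ≤ 3).
  k=0: C(34,0)·0.08^0·0.92^34 = 0.05872
  k=1: C(34,1)·0.08^1·0.92^33 = 0.17361
  k=2: C(34,2)·0.08^2·0.92^32 = 0.24909
  k=3: C(34,3)·0.08^3·0.92^31 = 0.23104
1 − 0.71245 = 0.28755

0.288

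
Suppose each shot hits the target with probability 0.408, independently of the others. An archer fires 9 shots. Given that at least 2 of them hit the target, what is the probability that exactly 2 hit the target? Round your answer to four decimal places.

0.1632

X ~ Binomial(9, 0.408). Want P(X=2 | X≥2) = P(X=2) / P(X≥2).
P(X=2) = C(9,2)·0.408^2·0.592^7 = 0.152713
P(X≥2) = 1 − 0.008931 − 0.055396 = 0.935673
Ratio = 0.152713 / 0.935673 = 0.163211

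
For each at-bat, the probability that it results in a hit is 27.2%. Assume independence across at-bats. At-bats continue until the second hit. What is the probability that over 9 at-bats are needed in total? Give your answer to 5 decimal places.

Needing more than 9 at-bats ⇔ fewer than 2 successes in the first 9. With X ~ Binomial(9, 0.272), P(Y > 9) = P(X ≤ 1).
  k=0: C(9,0)·0.272^0·0.728^9 = 0.0574358
  k=1: C(9,1)·0.272^1·0.728^8 = 0.1931357
P(X ≤ 1) = 0.2505714

0.25057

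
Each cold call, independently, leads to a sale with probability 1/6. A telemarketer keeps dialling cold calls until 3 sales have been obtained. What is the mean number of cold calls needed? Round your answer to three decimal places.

18.000

Y = total cold calls until the third success; negative binomial with r=3, p=0.166667.
E[Y] = r / p = 3 / 0.166667 = 18.00000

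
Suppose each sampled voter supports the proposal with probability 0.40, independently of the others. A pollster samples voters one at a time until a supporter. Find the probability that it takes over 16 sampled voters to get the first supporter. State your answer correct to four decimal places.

0.0003

Y = number of sampled voters to the first success; geometric, p = 0.40.
P(Y > 16) = P(first 16 all fail) = (1−p)^16 = 0.000282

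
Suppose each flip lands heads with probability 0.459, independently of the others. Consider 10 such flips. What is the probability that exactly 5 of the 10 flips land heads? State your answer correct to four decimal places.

0.2379

X ~ Binomial(n=10, p=0.459).
P(X=5) = C(10,5) · p^5 · (1−p)^5
= 252 · 0.020373 · 0.046343 = 0.237931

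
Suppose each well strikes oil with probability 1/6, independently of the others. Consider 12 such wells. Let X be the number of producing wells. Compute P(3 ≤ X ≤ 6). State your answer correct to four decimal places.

X ~ Binomial(12, 0.166667); P(3 ≤ X ≤ 6) = Σ C(12,k) p^k (1−p)^(12−k) over k:
  k=3: C(12,3)·0.166667^3·0.833333^9 = 0.197396
  k=4: C(12,4)·0.166667^4·0.833333^8 = 0.088828
  k=5: C(12,5)·0.166667^5·0.833333^7 = 0.028425
  k=6: C(12,6)·0.166667^6·0.833333^6 = 0.006632
Total = 0.321281

0.3213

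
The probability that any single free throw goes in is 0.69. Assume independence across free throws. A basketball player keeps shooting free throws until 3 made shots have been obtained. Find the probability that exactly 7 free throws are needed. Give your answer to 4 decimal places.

0.0455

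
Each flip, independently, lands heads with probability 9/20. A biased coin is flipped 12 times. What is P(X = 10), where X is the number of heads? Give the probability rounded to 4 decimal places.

0.0068

X ~ Binomial(n=12, p=0.45).
P(X=10) = C(12,10) · p^10 · (1−p)^2
= 66 · 0.00034051 · 0.3025 = 0.006798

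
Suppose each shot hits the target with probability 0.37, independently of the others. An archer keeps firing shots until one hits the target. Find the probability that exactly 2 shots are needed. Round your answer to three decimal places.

Geometric (trials to first success), p = 0.37.
P(Y = 2) = (1−p)^1 · p = 0.63 · 0.37 = 0.23310

0.233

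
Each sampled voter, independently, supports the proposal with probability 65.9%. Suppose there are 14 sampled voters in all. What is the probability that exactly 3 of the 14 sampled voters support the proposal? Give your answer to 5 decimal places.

0.00076

X ~ Binomial(n=14, p=0.659).
P(X=3) = C(14,3) · p^3 · (1−p)^11
= 364 · 0.28619 · 7.2493e-06 = 0.0007552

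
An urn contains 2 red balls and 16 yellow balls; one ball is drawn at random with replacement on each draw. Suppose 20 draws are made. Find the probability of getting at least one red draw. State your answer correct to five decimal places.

P(at least one) = 1 − P(none) = 1 − (1 − 0.111111)^20
= 1 − 0.0948308 = 0.9051692

0.90517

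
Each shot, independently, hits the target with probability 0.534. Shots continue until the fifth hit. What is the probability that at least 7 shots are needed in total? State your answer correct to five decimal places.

0.85541

Needing more than 6 shots ⇔ fewer than 5 successes in the first 6. With X ~ Binomial(6, 0.534), P(Y > 6) = P(X ≤ 4).
  k=0: C(6,0)·0.534^0·0.466^6 = 0.0102404
  k=1: C(6,1)·0.534^1·0.466^5 = 0.0704080
  k=2: C(6,2)·0.534^2·0.466^4 = 0.2017054
  k=3: C(6,3)·0.534^3·0.466^3 = 0.3081850
  k=4: C(6,4)·0.534^4·0.466^2 = 0.2648672
P(X ≤ 4) = 0.8554059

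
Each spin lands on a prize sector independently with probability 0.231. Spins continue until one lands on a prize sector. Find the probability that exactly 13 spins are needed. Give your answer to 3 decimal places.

0.010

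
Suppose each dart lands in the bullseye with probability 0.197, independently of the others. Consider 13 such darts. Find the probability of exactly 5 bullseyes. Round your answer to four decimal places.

0.0660

X ~ Binomial(n=13, p=0.197).
P(X=5) = C(13,5) · p^5 · (1−p)^8
= 1287 · 0.00029671 · 0.17287 = 0.066014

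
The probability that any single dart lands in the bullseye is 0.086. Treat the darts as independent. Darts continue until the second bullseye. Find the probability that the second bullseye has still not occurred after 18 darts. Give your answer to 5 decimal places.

0.53379

Needing more than 18 darts ⇔ fewer than 2 successes in the first 18. With X ~ Binomial(18, 0.086), P(Y > 18) = P(X ≤ 1).
  k=0: C(18,0)·0.086^0·0.914^18 = 0.1981671
  k=1: C(18,1)·0.086^1·0.914^17 = 0.3356265
P(X ≤ 1) = 0.5337936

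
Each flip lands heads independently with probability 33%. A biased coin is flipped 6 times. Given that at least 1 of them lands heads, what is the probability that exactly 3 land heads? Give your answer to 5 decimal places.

0.23767

X ~ Binomial(6, 0.33). Want P(X=3 | X≥1) = P(X=3) / P(X≥1).
P(X=3) = C(6,3)·0.33^3·0.67^3 = 0.2161704
P(X≥1) = 1 − 0.0904584 = 0.9095416
Ratio = 0.2161704 / 0.9095416 = 0.2376696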